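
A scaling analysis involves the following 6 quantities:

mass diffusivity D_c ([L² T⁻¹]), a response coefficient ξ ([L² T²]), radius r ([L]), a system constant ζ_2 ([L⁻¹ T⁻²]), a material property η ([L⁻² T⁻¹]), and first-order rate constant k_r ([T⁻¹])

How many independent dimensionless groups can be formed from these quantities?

4

There are 6 variables and 2 base dimensions (L, T).
The dimension matrix has rank 2.
Independent dimensionless groups: 6 − 2 = 4.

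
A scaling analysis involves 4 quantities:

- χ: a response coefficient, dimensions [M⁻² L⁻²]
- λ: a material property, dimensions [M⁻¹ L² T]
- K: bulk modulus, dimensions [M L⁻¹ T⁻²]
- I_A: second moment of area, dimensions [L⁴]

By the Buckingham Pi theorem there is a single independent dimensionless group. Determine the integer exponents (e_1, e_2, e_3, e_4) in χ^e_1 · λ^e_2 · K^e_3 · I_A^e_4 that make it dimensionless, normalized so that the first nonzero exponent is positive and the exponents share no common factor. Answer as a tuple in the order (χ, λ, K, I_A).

(1, -4, -2, 2)

M: e_1·(-2) + e_2·(-1) + e_3·(1) + e_4·(0) = 0
L: e_1·(-2) + e_2·(2) + e_3·(-1) + e_4·(4) = 0
T: e_1·(0) + e_2·(1) + e_3·(-2) + e_4·(0) = 0
Solving this homogeneous linear system for the smallest-integer solution (first nonzero entry positive) gives (1, -4, -2, 2).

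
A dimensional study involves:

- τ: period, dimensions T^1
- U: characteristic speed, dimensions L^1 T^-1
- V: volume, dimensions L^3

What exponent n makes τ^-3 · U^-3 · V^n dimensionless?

1

Balance the L exponent: (3)·n from V, plus −3·(0) − 3·(1) = -3 from the rest, must sum to zero.
3n − 3 = 0, so n = 1.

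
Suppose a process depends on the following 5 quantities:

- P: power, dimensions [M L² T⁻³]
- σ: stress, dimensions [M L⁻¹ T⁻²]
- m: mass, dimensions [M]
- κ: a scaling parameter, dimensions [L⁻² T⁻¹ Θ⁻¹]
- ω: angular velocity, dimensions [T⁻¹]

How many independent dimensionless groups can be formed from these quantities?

1

There are 5 variables and 4 base dimensions (M, L, T, Θ).
The dimension matrix has rank 4.
Independent dimensionless groups: 5 − 4 = 1.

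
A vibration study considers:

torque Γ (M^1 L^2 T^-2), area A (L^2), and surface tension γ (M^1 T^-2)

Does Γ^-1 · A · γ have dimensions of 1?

yes

Sum the exponent of each base dimension across the product:
  M: −[Γ]_M + [A]_M + [γ]_M = −(1) + (0) + (1) = 0
  L: −[Γ]_L + [A]_L + [γ]_L = −(2) + (2) + (0) = 0
  T: −[Γ]_T + [A]_T + [γ]_T = −(-2) + (0) + (-2) = 0
All base exponents vanish — dimensionless.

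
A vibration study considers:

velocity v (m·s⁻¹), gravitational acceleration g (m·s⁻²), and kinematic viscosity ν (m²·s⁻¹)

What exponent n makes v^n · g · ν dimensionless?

Balance the L exponent: (1)·n from v, plus (1) + (2) = 3 from the rest, must sum to zero.
n + 3 = 0, so n = -3.

-3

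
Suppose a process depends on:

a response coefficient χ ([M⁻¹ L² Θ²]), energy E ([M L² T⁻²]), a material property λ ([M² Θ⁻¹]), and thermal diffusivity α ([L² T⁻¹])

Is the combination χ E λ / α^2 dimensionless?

no

Sum the exponent of each base dimension across the product:
  M: [χ]_M + [E]_M + [λ]_M − 2·[α]_M = (-1) + (1) + (2) − 2·(0) = 2
  L: [χ]_L + [E]_L + [λ]_L − 2·[α]_L = (2) + (2) + (0) − 2·(2) = 0
  T: [χ]_T + [E]_T + [λ]_T − 2·[α]_T = (0) + (-2) + (0) − 2·(-1) = 0
  Θ: [χ]_Θ + [E]_Θ + [λ]_Θ − 2·[α]_Θ = (2) + (0) + (-1) − 2·(0) = 1
Net dimensions [M² Θ] ≠ [1] — not dimensionless.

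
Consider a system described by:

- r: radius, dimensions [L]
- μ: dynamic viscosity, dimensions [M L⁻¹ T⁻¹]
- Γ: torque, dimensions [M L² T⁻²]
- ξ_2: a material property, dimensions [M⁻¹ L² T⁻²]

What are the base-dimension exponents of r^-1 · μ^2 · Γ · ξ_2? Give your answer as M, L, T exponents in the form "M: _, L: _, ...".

M: 2, L: 1, T: -6

Collect each base-dimension exponent across the product:
  M: −(0) + 2·(1) + (1) + (-1) = 2
  L: −(1) + 2·(-1) + (2) + (2) = 1
  T: −(0) + 2·(-1) + (-2) + (-2) = -6
So the dimensions are [M² L T⁻⁶].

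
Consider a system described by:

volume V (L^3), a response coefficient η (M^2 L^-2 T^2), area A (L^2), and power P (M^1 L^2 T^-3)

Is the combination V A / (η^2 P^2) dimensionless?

no

Sum the exponent of each base dimension across the product:
  M: [V]_M − 2·[η]_M + [A]_M − 2·[P]_M = (0) − 2·(2) + (0) − 2·(1) = -6
  L: [V]_L − 2·[η]_L + [A]_L − 2·[P]_L = (3) − 2·(-2) + (2) − 2·(2) = 5
  T: [V]_T − 2·[η]_T + [A]_T − 2·[P]_T = (0) − 2·(2) + (0) − 2·(-3) = 2
Net dimensions [M⁻⁶ L⁵ T²] ≠ [1] — not dimensionless.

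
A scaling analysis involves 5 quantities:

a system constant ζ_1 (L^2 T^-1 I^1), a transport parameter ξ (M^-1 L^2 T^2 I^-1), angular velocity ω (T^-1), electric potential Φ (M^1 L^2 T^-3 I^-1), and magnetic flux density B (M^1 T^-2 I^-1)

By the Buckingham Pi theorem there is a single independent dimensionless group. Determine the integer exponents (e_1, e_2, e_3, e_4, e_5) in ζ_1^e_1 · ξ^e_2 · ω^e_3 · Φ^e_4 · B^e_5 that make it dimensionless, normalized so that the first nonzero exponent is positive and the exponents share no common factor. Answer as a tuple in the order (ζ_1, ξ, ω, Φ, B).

M: e_1·(0) + e_2·(-1) + e_3·(0) + e_4·(1) + e_5·(1) = 0
L: e_1·(2) + e_2·(2) + e_3·(0) + e_4·(2) + e_5·(0) = 0
T: e_1·(-1) + e_2·(2) + e_3·(-1) + e_4·(-3) + e_5·(-2) = 0
I: e_1·(1) + e_2·(-1) + e_3·(0) + e_4·(-1) + e_5·(-1) = 0
Solving this homogeneous linear system for the smallest-integer solution (first nonzero entry positive) gives (2, 1, 1, -3, 4).

(2, 1, 1, -3, 4)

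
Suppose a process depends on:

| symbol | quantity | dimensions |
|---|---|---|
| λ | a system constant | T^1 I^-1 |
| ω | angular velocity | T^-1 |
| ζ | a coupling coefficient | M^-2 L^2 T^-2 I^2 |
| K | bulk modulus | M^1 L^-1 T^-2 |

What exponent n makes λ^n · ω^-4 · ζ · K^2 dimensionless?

Balance the T exponent: (1)·n from λ, plus −4·(-1) + (-2) + 2·(-2) = -2 from the rest, must sum to zero.
n − 2 = 0, so n = 2.

2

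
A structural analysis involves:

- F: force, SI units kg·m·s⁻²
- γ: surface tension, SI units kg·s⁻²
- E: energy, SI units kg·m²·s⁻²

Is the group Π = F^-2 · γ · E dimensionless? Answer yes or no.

Sum the exponent of each base dimension across the product:
  M: −2·[F]_M + [γ]_M + [E]_M = −2·(1) + (1) + (1) = 0
  L: −2·[F]_L + [γ]_L + [E]_L = −2·(1) + (0) + (2) = 0
  T: −2·[F]_T + [γ]_T + [E]_T = −2·(-2) + (-2) + (-2) = 0
All base exponents vanish — dimensionless.

yes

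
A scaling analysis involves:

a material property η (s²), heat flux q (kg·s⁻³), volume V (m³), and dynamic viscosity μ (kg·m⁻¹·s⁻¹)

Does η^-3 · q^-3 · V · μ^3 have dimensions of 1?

yes

Sum the exponent of each base dimension across the product:
  M: −3·[η]_M − 3·[q]_M + [V]_M + 3·[μ]_M = −3·(0) − 3·(1) + (0) + 3·(1) = 0
  L: −3·[η]_L − 3·[q]_L + [V]_L + 3·[μ]_L = −3·(0) − 3·(0) + (3) + 3·(-1) = 0
  T: −3·[η]_T − 3·[q]_T + [V]_T + 3·[μ]_T = −3·(2) − 3·(-3) + (0) + 3·(-1) = 0
All base exponents vanish — dimensionless.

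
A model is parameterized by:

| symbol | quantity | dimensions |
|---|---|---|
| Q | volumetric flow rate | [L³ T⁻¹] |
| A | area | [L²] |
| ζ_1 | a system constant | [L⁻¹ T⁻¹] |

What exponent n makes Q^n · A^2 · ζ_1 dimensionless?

-1

Balance the L exponent: (3)·n from Q, plus 2·(2) + (-1) = 3 from the rest, must sum to zero.
3n + 3 = 0, so n = -1.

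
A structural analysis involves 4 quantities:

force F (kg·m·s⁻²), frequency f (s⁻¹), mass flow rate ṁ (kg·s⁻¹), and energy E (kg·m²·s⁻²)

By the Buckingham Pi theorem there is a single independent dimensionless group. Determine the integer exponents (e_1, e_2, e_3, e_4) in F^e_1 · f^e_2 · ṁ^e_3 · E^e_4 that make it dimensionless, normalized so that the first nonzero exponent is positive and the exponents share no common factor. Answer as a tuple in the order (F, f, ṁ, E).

M: e_1·(1) + e_2·(0) + e_3·(1) + e_4·(1) = 0
L: e_1·(1) + e_2·(0) + e_3·(0) + e_4·(2) = 0
T: e_1·(-2) + e_2·(-1) + e_3·(-1) + e_4·(-2) = 0
Solving this homogeneous linear system for the smallest-integer solution (first nonzero entry positive) gives (2, -1, -1, -1).

(2, -1, -1, -1)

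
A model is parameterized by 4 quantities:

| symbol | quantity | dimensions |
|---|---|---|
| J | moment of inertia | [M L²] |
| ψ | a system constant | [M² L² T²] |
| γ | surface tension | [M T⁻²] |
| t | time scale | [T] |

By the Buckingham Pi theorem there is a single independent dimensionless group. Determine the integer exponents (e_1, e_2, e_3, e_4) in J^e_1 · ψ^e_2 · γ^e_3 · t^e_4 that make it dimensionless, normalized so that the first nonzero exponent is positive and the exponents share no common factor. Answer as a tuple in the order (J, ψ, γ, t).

(1, -1, 1, 4)

M: e_1·(1) + e_2·(2) + e_3·(1) + e_4·(0) = 0
L: e_1·(2) + e_2·(2) + e_3·(0) + e_4·(0) = 0
T: e_1·(0) + e_2·(2) + e_3·(-2) + e_4·(1) = 0
Solving this homogeneous linear system for the smallest-integer solution (first nonzero entry positive) gives (1, -1, 1, 4).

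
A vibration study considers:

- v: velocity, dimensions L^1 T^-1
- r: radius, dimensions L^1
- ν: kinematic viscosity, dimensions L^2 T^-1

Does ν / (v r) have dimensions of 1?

yes

Sum the exponent of each base dimension across the product:
  L: −[v]_L − [r]_L + [ν]_L = −(1) − (1) + (2) = 0
  T: −[v]_T − [r]_T + [ν]_T = −(-1) − (0) + (-1) = 0
All base exponents vanish — dimensionless.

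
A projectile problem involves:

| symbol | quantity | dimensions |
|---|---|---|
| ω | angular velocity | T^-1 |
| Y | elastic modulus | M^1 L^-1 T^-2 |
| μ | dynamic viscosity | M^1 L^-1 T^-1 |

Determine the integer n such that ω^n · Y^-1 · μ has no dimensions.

1

Balance the T exponent: (-1)·n from ω, plus −(-2) + (-1) = 1 from the rest, must sum to zero.
−n + 1 = 0, so n = 1.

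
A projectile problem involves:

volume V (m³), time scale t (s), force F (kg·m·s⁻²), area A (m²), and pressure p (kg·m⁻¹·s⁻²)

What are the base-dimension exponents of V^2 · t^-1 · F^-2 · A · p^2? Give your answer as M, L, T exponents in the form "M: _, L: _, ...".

M: 0, L: 4, T: -1

Collect each base-dimension exponent across the product:
  M: 2·(0) − (0) − 2·(1) + (0) + 2·(1) = 0
  L: 2·(3) − (0) − 2·(1) + (2) + 2·(-1) = 4
  T: 2·(0) − (1) − 2·(-2) + (0) + 2·(-2) = -1
So the dimensions are [L⁴ T⁻¹].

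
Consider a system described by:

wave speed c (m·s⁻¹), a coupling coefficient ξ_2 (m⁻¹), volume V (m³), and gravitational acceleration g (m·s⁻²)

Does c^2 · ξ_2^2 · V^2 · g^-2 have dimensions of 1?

no

Sum the exponent of each base dimension across the product:
  L: 2·[c]_L + 2·[ξ_2]_L + 2·[V]_L − 2·[g]_L = 2·(1) + 2·(-1) + 2·(3) − 2·(1) = 4
  T: 2·[c]_T + 2·[ξ_2]_T + 2·[V]_T − 2·[g]_T = 2·(-1) + 2·(0) + 2·(0) − 2·(-2) = 2
Net dimensions [L⁴ T²] ≠ [1] — not dimensionless.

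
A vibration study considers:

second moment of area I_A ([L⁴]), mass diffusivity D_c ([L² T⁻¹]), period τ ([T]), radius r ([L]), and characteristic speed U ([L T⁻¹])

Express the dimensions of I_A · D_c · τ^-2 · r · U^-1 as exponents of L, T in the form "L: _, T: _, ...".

Collect each base-dimension exponent across the product:
  L: (4) + (2) − 2·(0) + (1) − (1) = 6
  T: (0) + (-1) − 2·(1) + (0) − (-1) = -2
So the dimensions are [L⁶ T⁻²].

L: 6, T: -2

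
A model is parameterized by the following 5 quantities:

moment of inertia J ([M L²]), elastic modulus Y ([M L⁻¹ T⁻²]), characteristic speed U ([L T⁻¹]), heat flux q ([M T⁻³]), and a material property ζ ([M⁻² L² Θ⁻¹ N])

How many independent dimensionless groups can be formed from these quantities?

1

There are 5 variables and 5 base dimensions (M, L, T, Θ, N).
The dimension matrix has rank 4 (less than 5: the dimension vectors are linearly dependent).
Independent dimensionless groups: 5 − 4 = 1.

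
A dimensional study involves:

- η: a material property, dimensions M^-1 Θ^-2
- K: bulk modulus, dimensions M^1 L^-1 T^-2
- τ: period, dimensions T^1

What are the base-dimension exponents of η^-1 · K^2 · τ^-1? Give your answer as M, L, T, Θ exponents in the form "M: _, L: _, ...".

Collect each base-dimension exponent across the product:
  M: −(-1) + 2·(1) − (0) = 3
  L: −(0) + 2·(-1) − (0) = -2
  T: −(0) + 2·(-2) − (1) = -5
  Θ: −(-2) + 2·(0) − (0) = 2
So the dimensions are [M³ L⁻² T⁻⁵ Θ²].

M: 3, L: -2, T: -5, Θ: 2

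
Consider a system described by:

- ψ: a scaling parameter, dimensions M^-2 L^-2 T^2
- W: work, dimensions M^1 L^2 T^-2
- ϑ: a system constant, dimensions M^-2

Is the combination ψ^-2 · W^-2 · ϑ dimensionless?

Sum the exponent of each base dimension across the product:
  M: −2·[ψ]_M − 2·[W]_M + [ϑ]_M = −2·(-2) − 2·(1) + (-2) = 0
  L: −2·[ψ]_L − 2·[W]_L + [ϑ]_L = −2·(-2) − 2·(2) + (0) = 0
  T: −2·[ψ]_T − 2·[W]_T + [ϑ]_T = −2·(2) − 2·(-2) + (0) = 0
All base exponents vanish — dimensionless.

yes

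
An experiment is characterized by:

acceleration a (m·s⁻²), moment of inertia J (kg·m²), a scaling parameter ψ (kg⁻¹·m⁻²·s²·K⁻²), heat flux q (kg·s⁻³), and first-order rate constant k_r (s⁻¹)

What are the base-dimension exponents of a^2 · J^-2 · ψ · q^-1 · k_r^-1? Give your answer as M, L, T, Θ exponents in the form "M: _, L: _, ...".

M: -4, L: -4, T: 2, Θ: -2

Collect each base-dimension exponent across the product:
  M: 2·(0) − 2·(1) + (-1) − (1) − (0) = -4
  L: 2·(1) − 2·(2) + (-2) − (0) − (0) = -4
  T: 2·(-2) − 2·(0) + (2) − (-3) − (-1) = 2
  Θ: 2·(0) − 2·(0) + (-2) − (0) − (0) = -2
So the dimensions are [M⁻⁴ L⁻⁴ T² Θ⁻²].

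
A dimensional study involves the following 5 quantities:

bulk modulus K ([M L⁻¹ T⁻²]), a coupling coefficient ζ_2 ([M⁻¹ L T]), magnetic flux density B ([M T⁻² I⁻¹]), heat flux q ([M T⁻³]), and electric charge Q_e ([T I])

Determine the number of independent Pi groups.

1

There are 5 variables and 4 base dimensions (M, L, T, I).
The dimension matrix has rank 4.
Independent dimensionless groups: 5 − 4 = 1.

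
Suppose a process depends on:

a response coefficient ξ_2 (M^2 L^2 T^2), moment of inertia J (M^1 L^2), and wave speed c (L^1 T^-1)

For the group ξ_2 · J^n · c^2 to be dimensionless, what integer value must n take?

-2

Balance the M exponent: (1)·n from J, plus (2) + 2·(0) = 2 from the rest, must sum to zero.
n + 2 = 0, so n = -2.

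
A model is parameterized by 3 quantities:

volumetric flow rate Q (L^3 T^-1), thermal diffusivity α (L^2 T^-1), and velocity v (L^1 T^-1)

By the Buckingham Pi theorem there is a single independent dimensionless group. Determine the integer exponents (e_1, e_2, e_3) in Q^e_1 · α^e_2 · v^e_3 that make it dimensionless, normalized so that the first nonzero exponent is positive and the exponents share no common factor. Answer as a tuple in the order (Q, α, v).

L: e_1·(3) + e_2·(2) + e_3·(1) = 0
T: e_1·(-1) + e_2·(-1) + e_3·(-1) = 0
Solving this homogeneous linear system for the smallest-integer solution (first nonzero entry positive) gives (1, -2, 1).

(1, -2, 1)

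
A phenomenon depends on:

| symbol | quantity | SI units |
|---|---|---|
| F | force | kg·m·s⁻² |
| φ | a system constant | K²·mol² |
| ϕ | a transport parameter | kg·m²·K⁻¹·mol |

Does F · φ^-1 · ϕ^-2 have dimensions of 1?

no

Sum the exponent of each base dimension across the product:
  M: [F]_M − [φ]_M − 2·[ϕ]_M = (1) − (0) − 2·(1) = -1
  L: [F]_L − [φ]_L − 2·[ϕ]_L = (1) − (0) − 2·(2) = -3
  T: [F]_T − [φ]_T − 2·[ϕ]_T = (-2) − (0) − 2·(0) = -2
  Θ: [F]_Θ − [φ]_Θ − 2·[ϕ]_Θ = (0) − (2) − 2·(-1) = 0
  N: [F]_N − [φ]_N − 2·[ϕ]_N = (0) − (2) − 2·(1) = -4
Net dimensions [M⁻¹ L⁻³ T⁻² N⁻⁴] ≠ [1] — not dimensionless.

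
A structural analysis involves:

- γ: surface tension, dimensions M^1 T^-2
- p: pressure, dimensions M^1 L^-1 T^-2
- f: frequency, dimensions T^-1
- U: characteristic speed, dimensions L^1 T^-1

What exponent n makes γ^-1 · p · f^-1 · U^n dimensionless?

1

Balance the L exponent: (1)·n from U, plus −(0) + (-1) − (0) = -1 from the rest, must sum to zero.
n − 1 = 0, so n = 1.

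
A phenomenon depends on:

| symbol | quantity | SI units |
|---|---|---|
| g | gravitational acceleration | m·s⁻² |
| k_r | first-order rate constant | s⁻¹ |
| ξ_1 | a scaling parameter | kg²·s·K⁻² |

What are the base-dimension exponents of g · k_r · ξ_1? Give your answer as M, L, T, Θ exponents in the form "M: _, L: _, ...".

Collect each base-dimension exponent across the product:
  M: (0) + (0) + (2) = 2
  L: (1) + (0) + (0) = 1
  T: (-2) + (-1) + (1) = -2
  Θ: (0) + (0) + (-2) = -2
So the dimensions are [M² L T⁻² Θ⁻²].

M: 2, L: 1, T: -2, Θ: -2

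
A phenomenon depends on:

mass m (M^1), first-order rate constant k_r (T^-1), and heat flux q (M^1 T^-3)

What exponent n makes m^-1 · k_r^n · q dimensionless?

-3

Balance the T exponent: (-1)·n from k_r, plus −(0) + (-3) = -3 from the rest, must sum to zero.
−n − 3 = 0, so n = -3.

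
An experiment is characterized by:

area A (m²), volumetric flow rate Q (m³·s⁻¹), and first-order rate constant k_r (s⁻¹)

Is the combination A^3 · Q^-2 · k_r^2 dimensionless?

Sum the exponent of each base dimension across the product:
  L: 3·[A]_L − 2·[Q]_L + 2·[k_r]_L = 3·(2) − 2·(3) + 2·(0) = 0
  T: 3·[A]_T − 2·[Q]_T + 2·[k_r]_T = 3·(0) − 2·(-1) + 2·(-1) = 0
All base exponents vanish — dimensionless.

yes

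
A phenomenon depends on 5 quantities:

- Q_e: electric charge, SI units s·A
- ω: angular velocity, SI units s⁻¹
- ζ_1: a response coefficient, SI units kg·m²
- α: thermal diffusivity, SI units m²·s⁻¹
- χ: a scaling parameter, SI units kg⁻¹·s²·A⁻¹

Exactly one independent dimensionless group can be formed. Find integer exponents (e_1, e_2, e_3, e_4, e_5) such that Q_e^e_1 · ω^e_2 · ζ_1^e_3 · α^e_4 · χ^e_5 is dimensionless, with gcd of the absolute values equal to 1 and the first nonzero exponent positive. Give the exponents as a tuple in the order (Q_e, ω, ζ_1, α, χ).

(1, 4, 1, -1, 1)

M: e_1·(0) + e_2·(0) + e_3·(1) + e_4·(0) + e_5·(-1) = 0
L: e_1·(0) + e_2·(0) + e_3·(2) + e_4·(2) + e_5·(0) = 0
T: e_1·(1) + e_2·(-1) + e_3·(0) + e_4·(-1) + e_5·(2) = 0
I: e_1·(1) + e_2·(0) + e_3·(0) + e_4·(0) + e_5·(-1) = 0
Solving this homogeneous linear system for the smallest-integer solution (first nonzero entry positive) gives (1, 4, 1, -1, 1).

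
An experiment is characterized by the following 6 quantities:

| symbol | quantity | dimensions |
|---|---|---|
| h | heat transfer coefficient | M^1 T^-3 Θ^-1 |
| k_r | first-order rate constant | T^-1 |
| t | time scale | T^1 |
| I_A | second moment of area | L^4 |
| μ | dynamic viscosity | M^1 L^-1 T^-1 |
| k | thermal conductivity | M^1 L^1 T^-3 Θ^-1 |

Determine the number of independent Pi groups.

There are 6 variables and 4 base dimensions (M, L, T, Θ).
The dimension matrix has rank 4.
Independent dimensionless groups: 6 − 4 = 2.

2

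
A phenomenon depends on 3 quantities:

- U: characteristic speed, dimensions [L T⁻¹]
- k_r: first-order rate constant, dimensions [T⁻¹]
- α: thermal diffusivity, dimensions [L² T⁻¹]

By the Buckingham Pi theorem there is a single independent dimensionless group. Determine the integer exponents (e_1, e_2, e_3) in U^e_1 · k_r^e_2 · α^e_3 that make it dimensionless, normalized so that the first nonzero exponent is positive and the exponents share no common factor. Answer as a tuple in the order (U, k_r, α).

(2, -1, -1)

L: e_1·(1) + e_2·(0) + e_3·(2) = 0
T: e_1·(-1) + e_2·(-1) + e_3·(-1) = 0
Solving this homogeneous linear system for the smallest-integer solution (first nonzero entry positive) gives (2, -1, -1).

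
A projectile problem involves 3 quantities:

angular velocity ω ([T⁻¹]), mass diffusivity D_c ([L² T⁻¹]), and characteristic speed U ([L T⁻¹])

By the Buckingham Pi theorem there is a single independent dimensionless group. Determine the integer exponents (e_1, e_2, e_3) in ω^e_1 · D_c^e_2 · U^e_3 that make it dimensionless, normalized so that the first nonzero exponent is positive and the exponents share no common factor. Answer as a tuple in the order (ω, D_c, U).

(1, 1, -2)

L: e_1·(0) + e_2·(2) + e_3·(1) = 0
T: e_1·(-1) + e_2·(-1) + e_3·(-1) = 0
Solving this homogeneous linear system for the smallest-integer solution (first nonzero entry positive) gives (1, 1, -2).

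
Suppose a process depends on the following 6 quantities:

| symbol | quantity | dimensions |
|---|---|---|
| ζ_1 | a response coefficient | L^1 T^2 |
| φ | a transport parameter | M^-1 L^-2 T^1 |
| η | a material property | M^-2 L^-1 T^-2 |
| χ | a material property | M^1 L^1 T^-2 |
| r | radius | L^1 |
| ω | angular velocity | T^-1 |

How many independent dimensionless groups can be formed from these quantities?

There are 6 variables and 3 base dimensions (M, L, T).
The dimension matrix has rank 3.
Independent dimensionless groups: 6 − 3 = 3.

3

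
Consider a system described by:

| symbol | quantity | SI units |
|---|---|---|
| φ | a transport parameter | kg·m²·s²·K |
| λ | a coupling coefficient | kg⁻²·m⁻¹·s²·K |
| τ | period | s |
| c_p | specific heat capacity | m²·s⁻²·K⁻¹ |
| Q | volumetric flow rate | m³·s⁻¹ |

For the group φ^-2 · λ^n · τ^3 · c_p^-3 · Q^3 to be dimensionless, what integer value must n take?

Balance the M exponent: (-2)·n from λ, plus −2·(1) + 3·(0) − 3·(0) + 3·(0) = -2 from the rest, must sum to zero.
-2n − 2 = 0, so n = -1.

-1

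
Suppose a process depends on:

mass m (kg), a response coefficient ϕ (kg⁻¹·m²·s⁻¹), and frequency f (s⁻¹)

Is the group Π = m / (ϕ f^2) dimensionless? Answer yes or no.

Sum the exponent of each base dimension across the product:
  M: [m]_M − [ϕ]_M − 2·[f]_M = (1) − (-1) − 2·(0) = 2
  L: [m]_L − [ϕ]_L − 2·[f]_L = (0) − (2) − 2·(0) = -2
  T: [m]_T − [ϕ]_T − 2·[f]_T = (0) − (-1) − 2·(-1) = 3
Net dimensions [M² L⁻² T³] ≠ [1] — not dimensionless.

no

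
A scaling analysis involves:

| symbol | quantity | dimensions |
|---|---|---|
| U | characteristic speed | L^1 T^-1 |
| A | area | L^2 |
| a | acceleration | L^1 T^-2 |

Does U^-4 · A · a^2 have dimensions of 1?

yes

Sum the exponent of each base dimension across the product:
  L: −4·[U]_L + [A]_L + 2·[a]_L = −4·(1) + (2) + 2·(1) = 0
  T: −4·[U]_T + [A]_T + 2·[a]_T = −4·(-1) + (0) + 2·(-2) = 0
All base exponents vanish — dimensionless.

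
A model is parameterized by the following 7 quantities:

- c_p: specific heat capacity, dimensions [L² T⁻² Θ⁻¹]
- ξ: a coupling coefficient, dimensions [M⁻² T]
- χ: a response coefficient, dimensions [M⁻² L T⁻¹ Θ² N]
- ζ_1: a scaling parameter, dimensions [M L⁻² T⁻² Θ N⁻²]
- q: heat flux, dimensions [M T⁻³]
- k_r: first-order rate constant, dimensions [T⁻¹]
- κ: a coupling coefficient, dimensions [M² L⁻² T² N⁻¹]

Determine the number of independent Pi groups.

2

There are 7 variables and 5 base dimensions (M, L, T, Θ, N).
The dimension matrix has rank 5.
Independent dimensionless groups: 7 − 5 = 2.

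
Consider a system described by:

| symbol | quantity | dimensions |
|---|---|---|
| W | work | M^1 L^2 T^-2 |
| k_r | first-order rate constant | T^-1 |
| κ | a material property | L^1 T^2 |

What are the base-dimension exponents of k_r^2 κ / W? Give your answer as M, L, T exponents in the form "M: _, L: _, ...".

M: -1, L: -1, T: 2

Collect each base-dimension exponent across the product:
  M: −(1) + 2·(0) + (0) = -1
  L: −(2) + 2·(0) + (1) = -1
  T: −(-2) + 2·(-1) + (2) = 2
So the dimensions are [M⁻¹ L⁻¹ T²].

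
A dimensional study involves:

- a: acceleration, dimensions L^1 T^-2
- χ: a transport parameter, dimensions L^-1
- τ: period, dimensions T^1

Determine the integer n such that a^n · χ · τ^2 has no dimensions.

Balance the L exponent: (1)·n from a, plus (-1) + 2·(0) = -1 from the rest, must sum to zero.
n − 1 = 0, so n = 1.

1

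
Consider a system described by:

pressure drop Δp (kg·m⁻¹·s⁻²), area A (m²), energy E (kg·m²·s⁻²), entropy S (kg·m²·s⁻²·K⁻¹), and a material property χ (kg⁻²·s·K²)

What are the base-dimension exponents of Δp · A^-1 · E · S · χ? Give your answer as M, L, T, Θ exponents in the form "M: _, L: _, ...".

M: 1, L: 1, T: -5, Θ: 1

Collect each base-dimension exponent across the product:
  M: (1) − (0) + (1) + (1) + (-2) = 1
  L: (-1) − (2) + (2) + (2) + (0) = 1
  T: (-2) − (0) + (-2) + (-2) + (1) = -5
  Θ: (0) − (0) + (0) + (-1) + (2) = 1
So the dimensions are [M L T⁻⁵ Θ].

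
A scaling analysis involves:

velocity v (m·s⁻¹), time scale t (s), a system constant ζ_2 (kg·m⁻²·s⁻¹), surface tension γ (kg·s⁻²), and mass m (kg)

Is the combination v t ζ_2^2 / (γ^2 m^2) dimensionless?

no

Sum the exponent of each base dimension across the product:
  M: [v]_M + [t]_M + 2·[ζ_2]_M − 2·[γ]_M − 2·[m]_M = (0) + (0) + 2·(1) − 2·(1) − 2·(1) = -2
  L: [v]_L + [t]_L + 2·[ζ_2]_L − 2·[γ]_L − 2·[m]_L = (1) + (0) + 2·(-2) − 2·(0) − 2·(0) = -3
  T: [v]_T + [t]_T + 2·[ζ_2]_T − 2·[γ]_T − 2·[m]_T = (-1) + (1) + 2·(-1) − 2·(-2) − 2·(0) = 2
Net dimensions [M⁻² L⁻³ T²] ≠ [1] — not dimensionless.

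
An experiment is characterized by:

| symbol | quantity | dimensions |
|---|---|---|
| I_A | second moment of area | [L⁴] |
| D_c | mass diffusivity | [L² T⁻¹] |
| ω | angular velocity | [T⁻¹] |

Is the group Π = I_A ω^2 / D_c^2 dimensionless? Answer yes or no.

yes

Sum the exponent of each base dimension across the product:
  M: [I_A]_M − 2·[D_c]_M + 2·[ω]_M = (0) − 2·(0) + 2·(0) = 0
  L: [I_A]_L − 2·[D_c]_L + 2·[ω]_L = (4) − 2·(2) + 2·(0) = 0
  T: [I_A]_T − 2·[D_c]_T + 2·[ω]_T = (0) − 2·(-1) + 2·(-1) = 0
  N: [I_A]_N − 2·[D_c]_N + 2·[ω]_N = (0) − 2·(0) + 2·(0) = 0
All base exponents vanish — dimensionless.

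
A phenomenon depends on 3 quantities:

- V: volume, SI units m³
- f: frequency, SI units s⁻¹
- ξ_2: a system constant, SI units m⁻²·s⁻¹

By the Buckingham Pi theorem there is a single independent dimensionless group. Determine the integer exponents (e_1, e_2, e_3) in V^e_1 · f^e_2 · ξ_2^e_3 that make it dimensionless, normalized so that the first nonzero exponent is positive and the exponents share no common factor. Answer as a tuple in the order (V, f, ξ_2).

L: e_1·(3) + e_2·(0) + e_3·(-2) = 0
T: e_1·(0) + e_2·(-1) + e_3·(-1) = 0
Solving this homogeneous linear system for the smallest-integer solution (first nonzero entry positive) gives (2, -3, 3).

(2, -3, 3)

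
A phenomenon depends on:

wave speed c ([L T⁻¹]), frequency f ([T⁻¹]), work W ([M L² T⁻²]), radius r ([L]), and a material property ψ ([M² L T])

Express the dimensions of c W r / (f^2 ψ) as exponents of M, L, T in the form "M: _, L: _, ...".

Collect each base-dimension exponent across the product:
  M: (0) − 2·(0) + (1) + (0) − (2) = -1
  L: (1) − 2·(0) + (2) + (1) − (1) = 3
  T: (-1) − 2·(-1) + (-2) + (0) − (1) = -2
So the dimensions are [M⁻¹ L³ T⁻²].

M: -1, L: 3, T: -2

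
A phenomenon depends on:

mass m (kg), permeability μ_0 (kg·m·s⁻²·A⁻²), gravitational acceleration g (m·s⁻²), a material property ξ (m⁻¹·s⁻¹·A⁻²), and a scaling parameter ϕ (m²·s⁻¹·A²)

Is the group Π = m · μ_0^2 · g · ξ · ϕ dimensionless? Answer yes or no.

Sum the exponent of each base dimension across the product:
  M: [m]_M + 2·[μ_0]_M + [g]_M + [ξ]_M + [ϕ]_M = (1) + 2·(1) + (0) + (0) + (0) = 3
  L: [m]_L + 2·[μ_0]_L + [g]_L + [ξ]_L + [ϕ]_L = (0) + 2·(1) + (1) + (-1) + (2) = 4
  T: [m]_T + 2·[μ_0]_T + [g]_T + [ξ]_T + [ϕ]_T = (0) + 2·(-2) + (-2) + (-1) + (-1) = -8
  I: [m]_I + 2·[μ_0]_I + [g]_I + [ξ]_I + [ϕ]_I = (0) + 2·(-2) + (0) + (-2) + (2) = -4
Net dimensions [M³ L⁴ T⁻⁸ I⁻⁴] ≠ [1] — not dimensionless.

no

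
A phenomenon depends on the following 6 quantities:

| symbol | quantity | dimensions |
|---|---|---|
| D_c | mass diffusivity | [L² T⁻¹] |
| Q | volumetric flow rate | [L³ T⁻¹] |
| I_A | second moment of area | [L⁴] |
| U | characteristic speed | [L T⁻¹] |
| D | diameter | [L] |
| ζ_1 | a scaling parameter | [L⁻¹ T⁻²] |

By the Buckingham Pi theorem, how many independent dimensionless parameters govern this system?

4

There are 6 variables and 2 base dimensions (L, T).
The dimension matrix has rank 2.
Independent dimensionless groups: 6 − 2 = 4.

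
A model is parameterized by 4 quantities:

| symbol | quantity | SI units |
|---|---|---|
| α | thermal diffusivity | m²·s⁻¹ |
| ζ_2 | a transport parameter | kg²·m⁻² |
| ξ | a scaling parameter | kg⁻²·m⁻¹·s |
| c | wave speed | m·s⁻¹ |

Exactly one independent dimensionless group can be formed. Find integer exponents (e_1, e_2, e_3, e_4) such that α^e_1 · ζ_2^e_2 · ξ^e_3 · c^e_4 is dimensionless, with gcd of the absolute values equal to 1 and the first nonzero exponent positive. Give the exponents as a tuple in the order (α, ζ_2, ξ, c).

M: e_1·(0) + e_2·(2) + e_3·(-2) + e_4·(0) = 0
L: e_1·(2) + e_2·(-2) + e_3·(-1) + e_4·(1) = 0
T: e_1·(-1) + e_2·(0) + e_3·(1) + e_4·(-1) = 0
Solving this homogeneous linear system for the smallest-integer solution (first nonzero entry positive) gives (2, 1, 1, -1).

(2, 1, 1, -1)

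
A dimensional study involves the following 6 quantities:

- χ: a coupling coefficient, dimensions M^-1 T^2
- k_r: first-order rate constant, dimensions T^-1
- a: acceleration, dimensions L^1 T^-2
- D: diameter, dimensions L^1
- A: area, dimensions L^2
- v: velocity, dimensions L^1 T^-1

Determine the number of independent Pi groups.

There are 6 variables and 3 base dimensions (M, L, T).
The dimension matrix has rank 3.
Independent dimensionless groups: 6 − 3 = 3.

3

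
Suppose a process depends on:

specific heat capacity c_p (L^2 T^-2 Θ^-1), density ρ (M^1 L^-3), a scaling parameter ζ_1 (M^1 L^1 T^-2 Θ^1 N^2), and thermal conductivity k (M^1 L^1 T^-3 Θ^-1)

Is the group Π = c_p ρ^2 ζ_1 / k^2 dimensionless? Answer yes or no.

no

Sum the exponent of each base dimension across the product:
  M: [c_p]_M + 2·[ρ]_M + [ζ_1]_M − 2·[k]_M = (0) + 2·(1) + (1) − 2·(1) = 1
  L: [c_p]_L + 2·[ρ]_L + [ζ_1]_L − 2·[k]_L = (2) + 2·(-3) + (1) − 2·(1) = -5
  T: [c_p]_T + 2·[ρ]_T + [ζ_1]_T − 2·[k]_T = (-2) + 2·(0) + (-2) − 2·(-3) = 2
  Θ: [c_p]_Θ + 2·[ρ]_Θ + [ζ_1]_Θ − 2·[k]_Θ = (-1) + 2·(0) + (1) − 2·(-1) = 2
  N: [c_p]_N + 2·[ρ]_N + [ζ_1]_N − 2·[k]_N = (0) + 2·(0) + (2) − 2·(0) = 2
Net dimensions [M L⁻⁵ T² Θ² N²] ≠ [1] — not dimensionless.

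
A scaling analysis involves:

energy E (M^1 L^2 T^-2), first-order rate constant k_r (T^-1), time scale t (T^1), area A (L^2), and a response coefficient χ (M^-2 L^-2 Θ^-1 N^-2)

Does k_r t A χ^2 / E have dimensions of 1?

Sum the exponent of each base dimension across the product:
  M: −[E]_M + [k_r]_M + [t]_M + [A]_M + 2·[χ]_M = −(1) + (0) + (0) + (0) + 2·(-2) = -5
  L: −[E]_L + [k_r]_L + [t]_L + [A]_L + 2·[χ]_L = −(2) + (0) + (0) + (2) + 2·(-2) = -4
  T: −[E]_T + [k_r]_T + [t]_T + [A]_T + 2·[χ]_T = −(-2) + (-1) + (1) + (0) + 2·(0) = 2
  Θ: −[E]_Θ + [k_r]_Θ + [t]_Θ + [A]_Θ + 2·[χ]_Θ = −(0) + (0) + (0) + (0) + 2·(-1) = -2
  N: −[E]_N + [k_r]_N + [t]_N + [A]_N + 2·[χ]_N = −(0) + (0) + (0) + (0) + 2·(-2) = -4
Net dimensions [M⁻⁵ L⁻⁴ T² Θ⁻² N⁻⁴] ≠ [1] — not dimensionless.

no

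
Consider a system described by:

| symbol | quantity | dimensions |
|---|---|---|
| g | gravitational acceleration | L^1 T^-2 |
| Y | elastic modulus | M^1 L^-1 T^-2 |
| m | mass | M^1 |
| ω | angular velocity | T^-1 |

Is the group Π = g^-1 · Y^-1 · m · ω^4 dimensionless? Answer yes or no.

Sum the exponent of each base dimension across the product:
  M: −[g]_M − [Y]_M + [m]_M + 4·[ω]_M = −(0) − (1) + (1) + 4·(0) = 0
  L: −[g]_L − [Y]_L + [m]_L + 4·[ω]_L = −(1) − (-1) + (0) + 4·(0) = 0
  T: −[g]_T − [Y]_T + [m]_T + 4·[ω]_T = −(-2) − (-2) + (0) + 4·(-1) = 0
  N: −[g]_N − [Y]_N + [m]_N + 4·[ω]_N = −(0) − (0) + (0) + 4·(0) = 0
All base exponents vanish — dimensionless.

yes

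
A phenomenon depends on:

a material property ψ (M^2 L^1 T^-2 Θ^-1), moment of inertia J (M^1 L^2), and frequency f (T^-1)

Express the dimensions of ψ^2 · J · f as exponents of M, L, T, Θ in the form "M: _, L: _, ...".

Collect each base-dimension exponent across the product:
  M: 2·(2) + (1) + (0) = 5
  L: 2·(1) + (2) + (0) = 4
  T: 2·(-2) + (0) + (-1) = -5
  Θ: 2·(-1) + (0) + (0) = -2
So the dimensions are [M⁵ L⁴ T⁻⁵ Θ⁻²].

M: 5, L: 4, T: -5, Θ: -2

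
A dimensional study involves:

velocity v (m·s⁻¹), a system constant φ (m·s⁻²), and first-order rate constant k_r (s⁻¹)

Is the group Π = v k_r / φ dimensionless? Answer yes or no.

yes

Sum the exponent of each base dimension across the product:
  L: [v]_L − [φ]_L + [k_r]_L = (1) − (1) + (0) = 0
  T: [v]_T − [φ]_T + [k_r]_T = (-1) − (-2) + (-1) = 0
All base exponents vanish — dimensionless.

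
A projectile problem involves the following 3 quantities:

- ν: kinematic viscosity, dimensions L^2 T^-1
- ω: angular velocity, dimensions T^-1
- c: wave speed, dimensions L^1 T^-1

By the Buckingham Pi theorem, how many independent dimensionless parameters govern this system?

There are 3 variables and 2 base dimensions (L, T).
The dimension matrix has rank 2.
Independent dimensionless groups: 3 − 2 = 1.

1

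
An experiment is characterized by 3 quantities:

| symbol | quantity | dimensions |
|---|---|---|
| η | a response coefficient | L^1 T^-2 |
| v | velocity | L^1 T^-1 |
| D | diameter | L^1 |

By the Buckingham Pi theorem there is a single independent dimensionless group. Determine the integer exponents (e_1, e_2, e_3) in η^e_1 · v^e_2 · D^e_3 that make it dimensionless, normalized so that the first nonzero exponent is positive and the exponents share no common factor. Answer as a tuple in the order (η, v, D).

(1, -2, 1)

L: e_1·(1) + e_2·(1) + e_3·(1) = 0
T: e_1·(-2) + e_2·(-1) + e_3·(0) = 0
Solving this homogeneous linear system for the smallest-integer solution (first nonzero entry positive) gives (1, -2, 1).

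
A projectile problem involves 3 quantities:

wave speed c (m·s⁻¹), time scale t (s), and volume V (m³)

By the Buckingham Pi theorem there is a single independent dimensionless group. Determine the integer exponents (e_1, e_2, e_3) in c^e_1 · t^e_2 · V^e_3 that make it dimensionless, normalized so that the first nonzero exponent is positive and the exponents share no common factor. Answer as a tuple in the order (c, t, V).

L: e_1·(1) + e_2·(0) + e_3·(3) = 0
T: e_1·(-1) + e_2·(1) + e_3·(0) = 0
Solving this homogeneous linear system for the smallest-integer solution (first nonzero entry positive) gives (3, 3, -1).

(3, 3, -1)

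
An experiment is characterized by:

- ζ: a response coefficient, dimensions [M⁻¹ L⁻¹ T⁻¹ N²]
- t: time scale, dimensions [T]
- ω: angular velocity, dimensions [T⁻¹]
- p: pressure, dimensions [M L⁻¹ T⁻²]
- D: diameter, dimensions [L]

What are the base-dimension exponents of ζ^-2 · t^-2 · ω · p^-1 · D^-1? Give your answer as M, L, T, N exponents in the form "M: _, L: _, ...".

Collect each base-dimension exponent across the product:
  M: −2·(-1) − 2·(0) + (0) − (1) − (0) = 1
  L: −2·(-1) − 2·(0) + (0) − (-1) − (1) = 2
  T: −2·(-1) − 2·(1) + (-1) − (-2) − (0) = 1
  N: −2·(2) − 2·(0) + (0) − (0) − (0) = -4
So the dimensions are [M L² T N⁻⁴].

M: 1, L: 2, T: 1, N: -4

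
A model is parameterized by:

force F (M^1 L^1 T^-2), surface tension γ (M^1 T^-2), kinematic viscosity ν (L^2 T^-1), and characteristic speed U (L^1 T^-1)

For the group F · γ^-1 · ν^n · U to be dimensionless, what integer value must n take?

Balance the L exponent: (2)·n from ν, plus (1) − (0) + (1) = 2 from the rest, must sum to zero.
2n + 2 = 0, so n = -1.

-1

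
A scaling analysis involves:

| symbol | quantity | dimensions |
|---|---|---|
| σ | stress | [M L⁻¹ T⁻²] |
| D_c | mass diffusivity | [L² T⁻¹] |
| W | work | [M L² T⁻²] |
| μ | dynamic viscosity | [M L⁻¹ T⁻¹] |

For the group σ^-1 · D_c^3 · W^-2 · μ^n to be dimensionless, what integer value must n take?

Balance the M exponent: (1)·n from μ, plus −(1) + 3·(0) − 2·(1) = -3 from the rest, must sum to zero.
n − 3 = 0, so n = 3.

3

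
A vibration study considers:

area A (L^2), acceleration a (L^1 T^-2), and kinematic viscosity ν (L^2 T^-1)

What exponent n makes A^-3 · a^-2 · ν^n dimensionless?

Balance the L exponent: (2)·n from ν, plus −3·(2) − 2·(1) = -8 from the rest, must sum to zero.
2n − 8 = 0, so n = 4.

4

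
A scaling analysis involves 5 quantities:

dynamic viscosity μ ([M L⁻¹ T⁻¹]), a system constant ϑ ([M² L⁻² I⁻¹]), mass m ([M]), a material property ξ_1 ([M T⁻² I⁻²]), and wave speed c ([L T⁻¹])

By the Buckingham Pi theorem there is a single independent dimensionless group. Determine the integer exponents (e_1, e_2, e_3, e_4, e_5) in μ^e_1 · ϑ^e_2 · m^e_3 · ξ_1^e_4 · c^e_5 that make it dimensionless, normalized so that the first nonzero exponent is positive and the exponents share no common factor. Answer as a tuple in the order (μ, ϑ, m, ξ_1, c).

(1, -2, 2, 1, -3)

M: e_1·(1) + e_2·(2) + e_3·(1) + e_4·(1) + e_5·(0) = 0
L: e_1·(-1) + e_2·(-2) + e_3·(0) + e_4·(0) + e_5·(1) = 0
T: e_1·(-1) + e_2·(0) + e_3·(0) + e_4·(-2) + e_5·(-1) = 0
I: e_1·(0) + e_2·(-1) + e_3·(0) + e_4·(-2) + e_5·(0) = 0
Solving this homogeneous linear system for the smallest-integer solution (first nonzero entry positive) gives (1, -2, 2, 1, -3).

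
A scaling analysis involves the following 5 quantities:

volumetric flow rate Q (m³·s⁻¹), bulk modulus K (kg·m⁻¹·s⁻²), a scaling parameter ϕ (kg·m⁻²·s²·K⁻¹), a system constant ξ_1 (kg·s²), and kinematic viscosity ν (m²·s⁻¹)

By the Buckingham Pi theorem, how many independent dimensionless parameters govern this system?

There are 5 variables and 4 base dimensions (M, L, T, Θ).
The dimension matrix has rank 4.
Independent dimensionless groups: 5 − 4 = 1.

1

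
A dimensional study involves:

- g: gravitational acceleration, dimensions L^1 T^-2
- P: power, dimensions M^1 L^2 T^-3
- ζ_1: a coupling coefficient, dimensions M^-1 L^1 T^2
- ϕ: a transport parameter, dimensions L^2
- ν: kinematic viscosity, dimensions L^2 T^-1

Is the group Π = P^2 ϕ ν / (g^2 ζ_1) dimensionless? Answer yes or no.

Sum the exponent of each base dimension across the product:
  M: −2·[g]_M + 2·[P]_M − [ζ_1]_M + [ϕ]_M + [ν]_M = −2·(0) + 2·(1) − (-1) + (0) + (0) = 3
  L: −2·[g]_L + 2·[P]_L − [ζ_1]_L + [ϕ]_L + [ν]_L = −2·(1) + 2·(2) − (1) + (2) + (2) = 5
  T: −2·[g]_T + 2·[P]_T − [ζ_1]_T + [ϕ]_T + [ν]_T = −2·(-2) + 2·(-3) − (2) + (0) + (-1) = -5
Net dimensions [M³ L⁵ T⁻⁵] ≠ [1] — not dimensionless.

no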